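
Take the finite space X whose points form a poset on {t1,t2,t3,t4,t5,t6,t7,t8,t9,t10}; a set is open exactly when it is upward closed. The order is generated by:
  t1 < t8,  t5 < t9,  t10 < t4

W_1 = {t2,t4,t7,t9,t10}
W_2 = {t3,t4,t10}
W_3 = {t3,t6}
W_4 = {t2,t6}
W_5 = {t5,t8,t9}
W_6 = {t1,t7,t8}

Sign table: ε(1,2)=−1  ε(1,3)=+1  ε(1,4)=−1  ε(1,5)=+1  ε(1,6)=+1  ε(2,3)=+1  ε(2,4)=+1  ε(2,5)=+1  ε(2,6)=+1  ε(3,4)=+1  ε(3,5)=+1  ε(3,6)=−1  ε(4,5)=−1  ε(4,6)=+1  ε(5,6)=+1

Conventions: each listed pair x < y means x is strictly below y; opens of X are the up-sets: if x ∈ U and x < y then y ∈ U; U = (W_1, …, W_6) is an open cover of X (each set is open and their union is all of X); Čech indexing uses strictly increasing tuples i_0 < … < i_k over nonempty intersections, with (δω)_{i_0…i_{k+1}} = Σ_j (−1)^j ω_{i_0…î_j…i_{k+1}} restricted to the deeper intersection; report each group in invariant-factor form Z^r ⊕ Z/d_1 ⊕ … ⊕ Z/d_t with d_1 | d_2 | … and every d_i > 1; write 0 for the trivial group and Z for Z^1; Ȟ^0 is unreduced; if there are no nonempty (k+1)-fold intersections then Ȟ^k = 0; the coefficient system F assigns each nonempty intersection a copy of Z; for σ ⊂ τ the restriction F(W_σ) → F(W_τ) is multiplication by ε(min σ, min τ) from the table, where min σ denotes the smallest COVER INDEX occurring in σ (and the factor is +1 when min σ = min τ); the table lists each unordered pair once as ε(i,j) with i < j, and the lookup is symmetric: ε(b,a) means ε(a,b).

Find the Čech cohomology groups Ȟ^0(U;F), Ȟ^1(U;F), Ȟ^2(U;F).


Ȟ^0 ≅ Z, Ȟ^1 ≅ Z^2, Ȟ^2 ≅ 0

nonempty intersections:
  W12={t4,t10} W14={t2} W15={t9} W16={t7} W23={t3} W34={t6} W56={t8}
C dims 6,7; δ0: rk 5, SNF 1^5
Ȟ^0: (6−5)−0=1 ⇒ Z
Ȟ^1: (7−0)−5=2 ⇒ Z^2
Ȟ^2: (0−0)−0=0 ⇒ 0


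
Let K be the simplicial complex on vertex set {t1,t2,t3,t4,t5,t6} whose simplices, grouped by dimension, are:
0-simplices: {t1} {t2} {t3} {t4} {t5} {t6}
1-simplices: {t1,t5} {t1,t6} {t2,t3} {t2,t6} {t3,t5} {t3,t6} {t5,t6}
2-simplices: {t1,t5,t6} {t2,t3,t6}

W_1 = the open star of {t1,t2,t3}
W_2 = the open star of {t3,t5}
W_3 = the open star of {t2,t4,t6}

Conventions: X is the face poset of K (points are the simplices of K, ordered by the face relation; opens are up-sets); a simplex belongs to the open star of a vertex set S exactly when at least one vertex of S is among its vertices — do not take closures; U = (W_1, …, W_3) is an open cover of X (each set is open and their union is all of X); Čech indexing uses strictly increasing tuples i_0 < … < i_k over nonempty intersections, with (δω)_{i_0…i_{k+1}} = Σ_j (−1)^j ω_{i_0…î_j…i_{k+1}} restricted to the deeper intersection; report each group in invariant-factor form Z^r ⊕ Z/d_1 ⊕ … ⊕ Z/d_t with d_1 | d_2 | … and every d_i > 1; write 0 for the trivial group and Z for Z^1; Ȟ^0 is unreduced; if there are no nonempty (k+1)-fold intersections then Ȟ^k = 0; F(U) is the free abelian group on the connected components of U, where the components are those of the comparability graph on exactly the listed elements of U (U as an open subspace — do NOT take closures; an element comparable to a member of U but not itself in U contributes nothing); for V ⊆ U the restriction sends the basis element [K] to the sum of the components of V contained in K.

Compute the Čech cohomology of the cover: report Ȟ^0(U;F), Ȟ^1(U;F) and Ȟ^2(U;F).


Ȟ^0 ≅ Z^2, Ȟ^1 ≅ Z and Ȟ^2 ≅ 0

nonempty intersections:
  W1={{t1},{t2},{t3},{t1,t5},{t1,t6},{t2,t3},{t2,t6},{t3,t5},{t3,t6},{t1,t5,t6},{t2,t3,t6}} W2={{t3},{t5},{t1,t5},{t2,t3},{t3,t5},{t3,t6},{t5,t6},{t1,t5,t6},{t2,t3,t6}} W3={{t2},{t4},{t6},{t1,t6},{t2,t3},{t2,t6},{t3,t6},{t5,t6},{t1,t5,t6},{t2,t3,t6}}
  W12={{t3},{t1,t5},{t2,t3},{t3,t5},{t3,t6},{t1,t5,t6},{t2,t3,t6}} W13={{t2},{t1,t6},{t2,t3},{t2,t6},{t3,t6},{t1,t5,t6},{t2,t3,t6}} W23={{t2,t3},{t3,t6},{t5,t6},{t1,t5,t6},{t2,t3,t6}}
  W123={{t2,t3},{t3,t6},{t1,t5,t6},{t2,t3,t6}}
components per intersection:
  W1: {{t1},{t1,t5},{t1,t6},{t1,t5,t6}} {{t2},{t3},{t2,t3},{t2,t6},{t3,t5},{t3,t6},{t2,t3,t6}}
  W2: {{t3},{t5},{t1,t5},{t2,t3},{t3,t5},{t3,t6},{t5,t6},{t1,t5,t6},{t2,t3,t6}}
  W3: {{t2},{t6},{t1,t6},{t2,t3},{t2,t6},{t3,t6},{t5,t6},{t1,t5,t6},{t2,t3,t6}} {{t4}}
  W12: {{t3},{t2,t3},{t3,t5},{t3,t6},{t2,t3,t6}} {{t1,t5},{t1,t5,t6}}
  W13: {{t2},{t2,t3},{t2,t6},{t3,t6},{t2,t3,t6}} {{t1,t6},{t1,t5,t6}}
  W23: {{t2,t3},{t3,t6},{t2,t3,t6}} {{t5,t6},{t1,t5,t6}}
  W123: {{t2,t3},{t3,t6},{t2,t3,t6}} {{t1,t5,t6}}
C dims 5,6,2; δ0: rk 3, SNF 1^3; δ1: rk 2, SNF 1^2
Ȟ^0: (5−3)−0=2 ⇒ Z^2
Ȟ^1: (6−2)−3=1 ⇒ Z
Ȟ^2: (2−0)−2=0 ⇒ 0


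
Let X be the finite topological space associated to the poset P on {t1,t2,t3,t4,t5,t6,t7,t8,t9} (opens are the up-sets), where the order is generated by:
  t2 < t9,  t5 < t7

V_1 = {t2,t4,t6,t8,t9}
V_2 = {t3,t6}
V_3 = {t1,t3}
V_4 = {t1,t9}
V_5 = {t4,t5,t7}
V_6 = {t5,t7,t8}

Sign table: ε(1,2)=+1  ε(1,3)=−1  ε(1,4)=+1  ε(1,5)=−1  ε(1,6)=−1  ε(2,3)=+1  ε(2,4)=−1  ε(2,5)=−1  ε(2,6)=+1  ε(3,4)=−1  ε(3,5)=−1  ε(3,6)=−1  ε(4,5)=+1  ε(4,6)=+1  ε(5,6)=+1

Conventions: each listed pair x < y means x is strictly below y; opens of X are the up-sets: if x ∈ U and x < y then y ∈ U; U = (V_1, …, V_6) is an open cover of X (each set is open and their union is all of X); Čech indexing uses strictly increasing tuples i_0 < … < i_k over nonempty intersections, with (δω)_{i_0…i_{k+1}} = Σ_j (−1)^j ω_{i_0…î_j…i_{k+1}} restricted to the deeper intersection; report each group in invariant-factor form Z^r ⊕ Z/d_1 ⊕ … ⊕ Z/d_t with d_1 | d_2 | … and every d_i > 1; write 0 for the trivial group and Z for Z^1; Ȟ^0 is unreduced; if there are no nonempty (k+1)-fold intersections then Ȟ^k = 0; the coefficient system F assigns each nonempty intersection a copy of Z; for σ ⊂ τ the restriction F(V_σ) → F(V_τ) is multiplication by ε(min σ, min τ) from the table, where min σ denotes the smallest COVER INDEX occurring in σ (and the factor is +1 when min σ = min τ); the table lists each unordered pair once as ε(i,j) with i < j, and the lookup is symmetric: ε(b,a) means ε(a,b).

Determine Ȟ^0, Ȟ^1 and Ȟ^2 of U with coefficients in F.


Ȟ^0(U;F) ≅ 0; Ȟ^1(U;F) ≅ Z ⊕ Z/2; Ȟ^2(U;F) ≅ 0

nonempty intersections:
  V12={t6} V14={t9} V15={t4} V16={t8} V23={t3} V34={t1} V56={t5,t7}
C dims 6,7; δ0: rk 6, SNF 1^5·2
Ȟ^0: (6−6)−0=0 ⇒ 0
Ȟ^1: (7−0)−6=1 plus torsion [2] ⇒ Z ⊕ Z/2
Ȟ^2: (0−0)−0=0 ⇒ 0


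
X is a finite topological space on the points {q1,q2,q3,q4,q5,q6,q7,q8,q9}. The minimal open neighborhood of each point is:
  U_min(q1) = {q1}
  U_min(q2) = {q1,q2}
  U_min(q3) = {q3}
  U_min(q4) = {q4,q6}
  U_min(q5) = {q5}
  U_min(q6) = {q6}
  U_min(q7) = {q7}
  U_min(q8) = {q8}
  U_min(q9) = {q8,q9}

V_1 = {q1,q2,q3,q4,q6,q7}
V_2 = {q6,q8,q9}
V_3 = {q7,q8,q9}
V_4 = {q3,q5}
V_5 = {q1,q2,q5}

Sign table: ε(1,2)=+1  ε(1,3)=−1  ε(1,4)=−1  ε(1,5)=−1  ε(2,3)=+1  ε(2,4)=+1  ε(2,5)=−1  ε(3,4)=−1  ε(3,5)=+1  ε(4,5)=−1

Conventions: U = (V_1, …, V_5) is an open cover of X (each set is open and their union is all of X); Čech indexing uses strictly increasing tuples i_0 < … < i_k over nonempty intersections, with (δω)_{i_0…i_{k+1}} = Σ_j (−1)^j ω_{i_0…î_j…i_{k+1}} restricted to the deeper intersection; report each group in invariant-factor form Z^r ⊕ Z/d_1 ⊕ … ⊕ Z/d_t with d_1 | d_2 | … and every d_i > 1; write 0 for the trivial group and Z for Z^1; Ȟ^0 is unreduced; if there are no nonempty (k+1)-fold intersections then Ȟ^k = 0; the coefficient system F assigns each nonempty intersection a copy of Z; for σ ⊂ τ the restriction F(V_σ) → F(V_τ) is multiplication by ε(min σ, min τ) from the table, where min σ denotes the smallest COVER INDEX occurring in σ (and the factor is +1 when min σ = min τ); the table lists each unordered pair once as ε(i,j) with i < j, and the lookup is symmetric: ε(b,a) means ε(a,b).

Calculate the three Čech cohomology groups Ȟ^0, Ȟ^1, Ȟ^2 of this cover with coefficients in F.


Ȟ^0(U;F) ≅ 0,  Ȟ^1(U;F) ≅ Z ⊕ Z/2,  Ȟ^2(U;F) ≅ 0

nerve of the cover:
  V12={q6} V13={q7} V14={q3} V15={q1,q2} V23={q8,q9} V45={q5}
C dims 5,6; δ0: rk 5, SNF 1^4·2
Ȟ^0 = (5 − 5) − 0 = 0, so Ȟ^0 ≅ 0
Ȟ^1 = (6 − 0) − 5 = 1 plus torsion [2], so Ȟ^1 ≅ Z ⊕ Z/2
Ȟ^2 = (0 − 0) − 0 = 0, so Ȟ^2 ≅ 0


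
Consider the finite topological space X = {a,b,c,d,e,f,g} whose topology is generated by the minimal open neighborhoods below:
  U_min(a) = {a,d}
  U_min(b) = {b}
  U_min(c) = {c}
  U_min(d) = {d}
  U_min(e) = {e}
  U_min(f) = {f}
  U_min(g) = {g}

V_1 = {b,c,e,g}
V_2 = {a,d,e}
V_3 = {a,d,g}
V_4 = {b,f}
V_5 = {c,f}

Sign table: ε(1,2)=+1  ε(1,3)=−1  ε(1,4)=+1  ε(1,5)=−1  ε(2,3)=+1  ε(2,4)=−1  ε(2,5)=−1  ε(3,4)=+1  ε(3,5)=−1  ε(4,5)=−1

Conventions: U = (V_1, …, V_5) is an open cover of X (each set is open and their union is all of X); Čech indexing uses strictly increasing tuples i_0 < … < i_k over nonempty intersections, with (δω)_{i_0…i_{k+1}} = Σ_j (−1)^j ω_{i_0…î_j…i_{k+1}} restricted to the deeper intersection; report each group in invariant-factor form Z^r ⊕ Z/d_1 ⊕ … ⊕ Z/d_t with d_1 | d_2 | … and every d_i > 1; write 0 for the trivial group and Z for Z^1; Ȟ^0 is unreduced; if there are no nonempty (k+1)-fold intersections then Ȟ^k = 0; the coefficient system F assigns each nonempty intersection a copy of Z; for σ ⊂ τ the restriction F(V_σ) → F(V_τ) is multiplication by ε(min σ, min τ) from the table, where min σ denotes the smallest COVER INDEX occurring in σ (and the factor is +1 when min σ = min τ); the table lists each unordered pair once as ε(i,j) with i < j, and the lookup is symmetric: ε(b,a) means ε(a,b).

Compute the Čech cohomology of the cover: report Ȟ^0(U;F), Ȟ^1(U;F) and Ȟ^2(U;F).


Ȟ^0 = 0; Ȟ^1 = Z ⊕ Z/2; Ȟ^2 = 0

nerve of the cover:
  V12={e} V13={g} V14={b} V15={c} V23={a,d} V45={f}
C dims 5,6; δ0: rk 5, SNF 1^4·2
Ȟ^0 = (5 − 5) − 0 = 0, so Ȟ^0 ≅ 0
Ȟ^1 = (6 − 0) − 5 = 1 plus torsion [2], so Ȟ^1 ≅ Z ⊕ Z/2
Ȟ^2 = (0 − 0) − 0 = 0, so Ȟ^2 ≅ 0


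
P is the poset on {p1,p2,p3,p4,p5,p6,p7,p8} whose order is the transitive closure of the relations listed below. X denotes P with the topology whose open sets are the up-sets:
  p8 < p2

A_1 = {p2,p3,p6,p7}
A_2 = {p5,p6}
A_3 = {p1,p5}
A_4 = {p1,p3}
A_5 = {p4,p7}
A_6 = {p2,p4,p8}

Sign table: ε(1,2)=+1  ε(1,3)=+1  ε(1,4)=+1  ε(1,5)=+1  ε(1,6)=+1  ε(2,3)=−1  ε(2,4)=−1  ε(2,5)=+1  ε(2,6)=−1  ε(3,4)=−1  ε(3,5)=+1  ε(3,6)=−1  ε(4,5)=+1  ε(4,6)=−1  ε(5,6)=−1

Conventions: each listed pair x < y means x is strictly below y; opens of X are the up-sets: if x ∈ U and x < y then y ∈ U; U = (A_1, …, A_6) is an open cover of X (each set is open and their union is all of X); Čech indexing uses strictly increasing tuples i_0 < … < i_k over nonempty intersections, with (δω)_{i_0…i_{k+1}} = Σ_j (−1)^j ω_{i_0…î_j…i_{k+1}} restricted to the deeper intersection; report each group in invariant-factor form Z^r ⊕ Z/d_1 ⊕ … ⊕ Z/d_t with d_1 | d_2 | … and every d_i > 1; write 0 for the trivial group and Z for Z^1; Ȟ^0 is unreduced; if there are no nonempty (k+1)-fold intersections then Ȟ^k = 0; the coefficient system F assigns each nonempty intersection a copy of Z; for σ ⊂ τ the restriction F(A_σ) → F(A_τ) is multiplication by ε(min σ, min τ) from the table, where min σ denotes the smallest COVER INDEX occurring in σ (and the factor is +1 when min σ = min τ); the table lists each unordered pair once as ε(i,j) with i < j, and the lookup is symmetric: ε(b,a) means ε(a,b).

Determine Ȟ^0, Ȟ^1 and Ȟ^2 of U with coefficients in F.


Ȟ^0 = 0, Ȟ^1 = Z ⊕ Z/2 and Ȟ^2 = 0

intersection data:
  A12={p6} A14={p3} A15={p7} A16={p2} A23={p5} A34={p1} A56={p4}
C dims 6,7; δ0: rk 6, SNF 1^5·2
Ȟ^0 = (6 − 6) − 0 = 0, so Ȟ^0 ≅ 0
Ȟ^1 = (7 − 0) − 6 = 1 plus torsion [2], so Ȟ^1 ≅ Z ⊕ Z/2
Ȟ^2 = (0 − 0) − 0 = 0, so Ȟ^2 ≅ 0


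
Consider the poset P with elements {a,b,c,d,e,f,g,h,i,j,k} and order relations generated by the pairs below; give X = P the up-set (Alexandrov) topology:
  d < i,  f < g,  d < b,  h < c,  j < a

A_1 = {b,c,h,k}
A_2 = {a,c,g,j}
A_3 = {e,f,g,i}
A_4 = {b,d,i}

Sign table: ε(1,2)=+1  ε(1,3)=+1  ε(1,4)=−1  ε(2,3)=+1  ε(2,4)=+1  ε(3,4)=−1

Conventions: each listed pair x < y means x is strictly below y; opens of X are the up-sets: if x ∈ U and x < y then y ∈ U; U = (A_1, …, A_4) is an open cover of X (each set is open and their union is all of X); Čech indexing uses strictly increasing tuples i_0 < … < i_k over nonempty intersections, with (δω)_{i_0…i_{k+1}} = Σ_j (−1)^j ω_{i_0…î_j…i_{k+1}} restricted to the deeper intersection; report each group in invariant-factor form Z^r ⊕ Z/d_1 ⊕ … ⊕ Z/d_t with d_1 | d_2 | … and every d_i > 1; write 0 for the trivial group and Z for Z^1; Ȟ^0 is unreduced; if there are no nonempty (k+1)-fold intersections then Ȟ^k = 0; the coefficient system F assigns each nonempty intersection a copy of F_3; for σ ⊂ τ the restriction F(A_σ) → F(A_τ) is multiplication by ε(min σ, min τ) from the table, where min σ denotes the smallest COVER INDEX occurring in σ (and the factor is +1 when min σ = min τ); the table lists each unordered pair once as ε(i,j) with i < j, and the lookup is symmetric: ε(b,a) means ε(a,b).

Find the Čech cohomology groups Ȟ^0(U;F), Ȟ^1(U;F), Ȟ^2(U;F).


nerve simplices:
  A12={c} A14={b} A23={g} A34={i}
C dims 4,4; δ0: rk_F3 3
degree 0: 4−3−0 = 1 → Ȟ^0 ≅ Z/3
degree 1: 4−0−3 = 1 → Ȟ^1 ≅ Z/3
degree 2: 0−0−0 = 0 → Ȟ^2 ≅ 0

Ȟ^0(U;F) ≅ Z/3, Ȟ^1(U;F) ≅ Z/3, Ȟ^2(U;F) ≅ 0


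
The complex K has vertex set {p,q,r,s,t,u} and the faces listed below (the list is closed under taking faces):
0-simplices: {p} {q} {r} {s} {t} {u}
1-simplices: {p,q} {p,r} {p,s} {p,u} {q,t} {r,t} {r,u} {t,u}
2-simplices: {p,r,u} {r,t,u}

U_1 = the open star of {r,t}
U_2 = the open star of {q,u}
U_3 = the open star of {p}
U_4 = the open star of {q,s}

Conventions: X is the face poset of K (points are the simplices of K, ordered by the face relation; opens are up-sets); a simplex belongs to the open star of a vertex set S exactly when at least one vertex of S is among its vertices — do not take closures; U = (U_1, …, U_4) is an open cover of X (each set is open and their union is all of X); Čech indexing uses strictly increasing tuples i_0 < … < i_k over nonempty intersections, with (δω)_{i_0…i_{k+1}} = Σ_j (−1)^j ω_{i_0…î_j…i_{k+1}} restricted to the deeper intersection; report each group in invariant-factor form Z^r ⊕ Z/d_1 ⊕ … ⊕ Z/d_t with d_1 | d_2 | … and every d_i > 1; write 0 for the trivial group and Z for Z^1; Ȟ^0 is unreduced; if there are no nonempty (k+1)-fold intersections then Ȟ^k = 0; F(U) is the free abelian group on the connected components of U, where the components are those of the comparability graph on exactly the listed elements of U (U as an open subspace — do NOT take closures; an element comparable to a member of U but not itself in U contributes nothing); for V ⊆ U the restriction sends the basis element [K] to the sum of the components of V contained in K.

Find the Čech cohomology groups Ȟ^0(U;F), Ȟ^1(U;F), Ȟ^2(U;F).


nerve of the cover:
  U1={{r},{t},{p,r},{q,t},{r,t},{r,u},{t,u},{p,r,u},{r,t,u}} U2={{q},{u},{p,q},{p,u},{q,t},{r,u},{t,u},{p,r,u},{r,t,u}} U3={{p},{p,q},{p,r},{p,s},{p,u},{p,r,u}} U4={{q},{s},{p,q},{p,s},{q,t}}
  U12={{q,t},{r,u},{t,u},{p,r,u},{r,t,u}} U13={{p,r},{p,r,u}} U14={{q,t}} U23={{p,q},{p,u},{p,r,u}} U24={{q},{p,q},{q,t}} U34={{p,q},{p,s}}
  U123={{p,r,u}} U124={{q,t}} U234={{p,q}}
components per intersection:
  U1: {{r},{t},{p,r},{q,t},{r,t},{r,u},{t,u},{p,r,u},{r,t,u}}
  U2: {{q},{p,q},{q,t}} {{u},{p,u},{r,u},{t,u},{p,r,u},{r,t,u}}
  U3: {{p},{p,q},{p,r},{p,s},{p,u},{p,r,u}}
  U4: {{q},{p,q},{q,t}} {{s},{p,s}}
  U12: {{q,t}} {{r,u},{t,u},{p,r,u},{r,t,u}}
  U13: {{p,r},{p,r,u}}
  U14: {{q,t}}
  U23: {{p,q}} {{p,u},{p,r,u}}
  U24: {{q},{p,q},{q,t}}
  U34: {{p,q}} {{p,s}}
  U123: {{p,r,u}}
  U124: {{q,t}}
  U234: {{p,q}}
C dims 6,9,3; δ0: rk 5, SNF 1^5; δ1: rk 3, SNF 1^3
Ȟ^0 = (6 − 5) − 0 = 1, so Ȟ^0 ≅ Z
Ȟ^1 = (9 − 3) − 5 = 1, so Ȟ^1 ≅ Z
Ȟ^2 = (3 − 0) − 3 = 0, so Ȟ^2 ≅ 0

Ȟ^0 ≅ Z; Ȟ^1 ≅ Z; Ȟ^2 ≅ 0


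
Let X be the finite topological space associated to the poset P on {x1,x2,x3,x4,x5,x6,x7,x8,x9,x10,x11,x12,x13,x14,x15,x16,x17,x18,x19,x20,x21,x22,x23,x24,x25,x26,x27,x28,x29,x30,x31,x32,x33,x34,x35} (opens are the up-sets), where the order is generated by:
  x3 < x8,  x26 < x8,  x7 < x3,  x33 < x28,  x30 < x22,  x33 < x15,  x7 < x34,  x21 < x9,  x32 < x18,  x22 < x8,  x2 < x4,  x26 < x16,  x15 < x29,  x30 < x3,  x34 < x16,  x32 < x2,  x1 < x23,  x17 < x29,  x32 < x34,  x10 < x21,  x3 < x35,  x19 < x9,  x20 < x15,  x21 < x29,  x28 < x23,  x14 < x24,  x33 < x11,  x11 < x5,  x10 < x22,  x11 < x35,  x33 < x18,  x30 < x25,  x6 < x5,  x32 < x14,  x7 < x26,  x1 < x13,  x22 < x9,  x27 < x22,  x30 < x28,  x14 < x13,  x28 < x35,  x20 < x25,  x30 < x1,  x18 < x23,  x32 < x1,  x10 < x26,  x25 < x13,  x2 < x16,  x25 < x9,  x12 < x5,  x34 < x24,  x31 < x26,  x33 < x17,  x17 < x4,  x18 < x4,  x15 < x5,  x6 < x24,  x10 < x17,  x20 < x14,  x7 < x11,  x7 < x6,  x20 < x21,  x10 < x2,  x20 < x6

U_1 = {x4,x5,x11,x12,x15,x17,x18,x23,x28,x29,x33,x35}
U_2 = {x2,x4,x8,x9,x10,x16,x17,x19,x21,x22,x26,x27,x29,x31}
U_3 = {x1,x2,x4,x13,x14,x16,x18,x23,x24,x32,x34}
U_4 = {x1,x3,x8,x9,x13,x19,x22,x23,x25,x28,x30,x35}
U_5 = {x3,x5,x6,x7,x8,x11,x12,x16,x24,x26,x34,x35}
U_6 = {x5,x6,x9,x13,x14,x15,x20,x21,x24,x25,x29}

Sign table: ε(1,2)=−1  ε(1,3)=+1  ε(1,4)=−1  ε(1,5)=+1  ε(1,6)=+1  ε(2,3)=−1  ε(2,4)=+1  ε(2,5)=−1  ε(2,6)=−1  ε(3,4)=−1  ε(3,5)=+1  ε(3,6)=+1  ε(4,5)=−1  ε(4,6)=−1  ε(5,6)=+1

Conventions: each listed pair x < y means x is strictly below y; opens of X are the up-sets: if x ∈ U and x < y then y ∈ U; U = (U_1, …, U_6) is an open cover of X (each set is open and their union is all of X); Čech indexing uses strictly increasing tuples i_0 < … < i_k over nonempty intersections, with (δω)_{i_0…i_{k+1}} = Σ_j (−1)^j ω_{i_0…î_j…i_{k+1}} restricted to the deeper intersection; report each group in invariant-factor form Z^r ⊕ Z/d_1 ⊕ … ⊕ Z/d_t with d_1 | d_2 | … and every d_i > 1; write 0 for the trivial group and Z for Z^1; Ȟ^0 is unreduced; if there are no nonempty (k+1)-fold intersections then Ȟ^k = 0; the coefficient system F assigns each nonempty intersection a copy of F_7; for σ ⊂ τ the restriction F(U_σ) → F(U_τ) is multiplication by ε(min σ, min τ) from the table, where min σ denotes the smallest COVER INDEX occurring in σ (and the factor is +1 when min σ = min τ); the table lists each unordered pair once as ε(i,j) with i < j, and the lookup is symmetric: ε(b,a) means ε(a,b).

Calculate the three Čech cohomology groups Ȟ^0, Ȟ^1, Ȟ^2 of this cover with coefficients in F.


Ȟ^0 ≅ Z/7, Ȟ^1 ≅ 0, Ȟ^2 ≅ 0

nerve of the cover:
  U12={x4,x17,x29} U13={x4,x18,x23} U14={x23,x28,x35} U15={x5,x11,x12,x35} U16={x5,x15,x29} U23={x2,x4,x16} U24={x8,x9,x19,x22} U25={x8,x16,x26} U26={x9,x21,x29} U34={x1,x13,x23} U35={x16,x24,x34} U36={x13,x14,x24} U45={x3,x8,x35} U46={x9,x13,x25} U56={x5,x6,x24}
  U123={x4} U126={x29} U134={x23} U145={x35} U156={x5} U235={x16} U245={x8} U246={x9} U346={x13} U356={x24}
C dims 6,15,10; δ0: rk_F7 5; δ1: rk_F7 10
Ȟ^0 = (6 − 5) − 0 = 1, so Ȟ^0 ≅ Z/7
Ȟ^1 = (15 − 10) − 5 = 0, so Ȟ^1 ≅ 0
Ȟ^2 = (10 − 0) − 10 = 0, so Ȟ^2 ≅ 0


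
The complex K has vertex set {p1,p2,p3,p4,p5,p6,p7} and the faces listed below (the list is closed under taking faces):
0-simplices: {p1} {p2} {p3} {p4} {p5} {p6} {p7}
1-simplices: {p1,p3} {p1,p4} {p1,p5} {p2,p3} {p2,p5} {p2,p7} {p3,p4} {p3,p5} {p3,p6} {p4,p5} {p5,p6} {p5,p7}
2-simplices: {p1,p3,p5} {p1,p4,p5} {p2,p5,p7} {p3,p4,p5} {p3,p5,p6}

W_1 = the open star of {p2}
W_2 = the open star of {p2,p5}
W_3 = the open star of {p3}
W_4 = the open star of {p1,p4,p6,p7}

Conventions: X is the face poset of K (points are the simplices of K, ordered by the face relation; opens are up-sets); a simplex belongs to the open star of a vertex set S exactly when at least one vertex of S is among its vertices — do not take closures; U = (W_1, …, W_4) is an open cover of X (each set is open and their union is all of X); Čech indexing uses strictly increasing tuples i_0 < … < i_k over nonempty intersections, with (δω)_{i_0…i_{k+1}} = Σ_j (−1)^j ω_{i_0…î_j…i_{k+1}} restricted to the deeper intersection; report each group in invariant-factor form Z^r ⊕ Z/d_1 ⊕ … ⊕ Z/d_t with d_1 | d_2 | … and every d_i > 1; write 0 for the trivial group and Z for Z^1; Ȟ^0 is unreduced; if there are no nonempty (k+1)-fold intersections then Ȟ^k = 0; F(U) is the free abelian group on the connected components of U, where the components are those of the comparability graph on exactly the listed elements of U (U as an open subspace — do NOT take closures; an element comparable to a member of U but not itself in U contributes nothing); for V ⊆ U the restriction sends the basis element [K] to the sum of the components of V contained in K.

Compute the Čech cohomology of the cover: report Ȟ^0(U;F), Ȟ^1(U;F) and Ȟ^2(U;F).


Ȟ^0(U;F) ≅ Z, Ȟ^1(U;F) ≅ Z, Ȟ^2(U;F) ≅ 0

intersection data:
  W1={{p2},{p2,p3},{p2,p5},{p2,p7},{p2,p5,p7}} W2={{p2},{p5},{p1,p5},{p2,p3},{p2,p5},{p2,p7},{p3,p5},{p4,p5},{p5,p6},{p5,p7},{p1,p3,p5},{p1,p4,p5},{p2,p5,p7},{p3,p4,p5},{p3,p5,p6}} W3={{p3},{p1,p3},{p2,p3},{p3,p4},{p3,p5},{p3,p6},{p1,p3,p5},{p3,p4,p5},{p3,p5,p6}} W4={{p1},{p4},{p6},{p7},{p1,p3},{p1,p4},{p1,p5},{p2,p7},{p3,p4},{p3,p6},{p4,p5},{p5,p6},{p5,p7},{p1,p3,p5},{p1,p4,p5},{p2,p5,p7},{p3,p4,p5},{p3,p5,p6}}
  W12={{p2},{p2,p3},{p2,p5},{p2,p7},{p2,p5,p7}} W13={{p2,p3}} W14={{p2,p7},{p2,p5,p7}} W23={{p2,p3},{p3,p5},{p1,p3,p5},{p3,p4,p5},{p3,p5,p6}} W24={{p1,p5},{p2,p7},{p4,p5},{p5,p6},{p5,p7},{p1,p3,p5},{p1,p4,p5},{p2,p5,p7},{p3,p4,p5},{p3,p5,p6}} W34={{p1,p3},{p3,p4},{p3,p6},{p1,p3,p5},{p3,p4,p5},{p3,p5,p6}}
  W123={{p2,p3}} W124={{p2,p7},{p2,p5,p7}} W234={{p1,p3,p5},{p3,p4,p5},{p3,p5,p6}}
components per intersection:
  W1: {{p2},{p2,p3},{p2,p5},{p2,p7},{p2,p5,p7}}
  W2: {{p2},{p5},{p1,p5},{p2,p3},{p2,p5},{p2,p7},{p3,p5},{p4,p5},{p5,p6},{p5,p7},{p1,p3,p5},{p1,p4,p5},{p2,p5,p7},{p3,p4,p5},{p3,p5,p6}}
  W3: {{p3},{p1,p3},{p2,p3},{p3,p4},{p3,p5},{p3,p6},{p1,p3,p5},{p3,p4,p5},{p3,p5,p6}}
  W4: {{p1},{p4},{p1,p3},{p1,p4},{p1,p5},{p3,p4},{p4,p5},{p1,p3,p5},{p1,p4,p5},{p3,p4,p5}} {{p6},{p3,p6},{p5,p6},{p3,p5,p6}} {{p7},{p2,p7},{p5,p7},{p2,p5,p7}}
  W12: {{p2},{p2,p3},{p2,p5},{p2,p7},{p2,p5,p7}}
  W13: {{p2,p3}}
  W14: {{p2,p7},{p2,p5,p7}}
  W23: {{p2,p3}} {{p3,p5},{p1,p3,p5},{p3,p4,p5},{p3,p5,p6}}
  W24: {{p1,p5},{p4,p5},{p1,p3,p5},{p1,p4,p5},{p3,p4,p5}} {{p2,p7},{p5,p7},{p2,p5,p7}} {{p5,p6},{p3,p5,p6}}
  W34: {{p1,p3},{p1,p3,p5}} {{p3,p4},{p3,p4,p5}} {{p3,p6},{p3,p5,p6}}
  W123: {{p2,p3}}
  W124: {{p2,p7},{p2,p5,p7}}
  W234: {{p1,p3,p5}} {{p3,p4,p5}} {{p3,p5,p6}}
C dims 6,11,5; δ0: rk 5, SNF 1^5; δ1: rk 5, SNF 1^5
Ȟ^0 = (6 − 5) − 0 = 1, so Ȟ^0 ≅ Z
Ȟ^1 = (11 − 5) − 5 = 1, so Ȟ^1 ≅ Z
Ȟ^2 = (5 − 0) − 5 = 0, so Ȟ^2 ≅ 0


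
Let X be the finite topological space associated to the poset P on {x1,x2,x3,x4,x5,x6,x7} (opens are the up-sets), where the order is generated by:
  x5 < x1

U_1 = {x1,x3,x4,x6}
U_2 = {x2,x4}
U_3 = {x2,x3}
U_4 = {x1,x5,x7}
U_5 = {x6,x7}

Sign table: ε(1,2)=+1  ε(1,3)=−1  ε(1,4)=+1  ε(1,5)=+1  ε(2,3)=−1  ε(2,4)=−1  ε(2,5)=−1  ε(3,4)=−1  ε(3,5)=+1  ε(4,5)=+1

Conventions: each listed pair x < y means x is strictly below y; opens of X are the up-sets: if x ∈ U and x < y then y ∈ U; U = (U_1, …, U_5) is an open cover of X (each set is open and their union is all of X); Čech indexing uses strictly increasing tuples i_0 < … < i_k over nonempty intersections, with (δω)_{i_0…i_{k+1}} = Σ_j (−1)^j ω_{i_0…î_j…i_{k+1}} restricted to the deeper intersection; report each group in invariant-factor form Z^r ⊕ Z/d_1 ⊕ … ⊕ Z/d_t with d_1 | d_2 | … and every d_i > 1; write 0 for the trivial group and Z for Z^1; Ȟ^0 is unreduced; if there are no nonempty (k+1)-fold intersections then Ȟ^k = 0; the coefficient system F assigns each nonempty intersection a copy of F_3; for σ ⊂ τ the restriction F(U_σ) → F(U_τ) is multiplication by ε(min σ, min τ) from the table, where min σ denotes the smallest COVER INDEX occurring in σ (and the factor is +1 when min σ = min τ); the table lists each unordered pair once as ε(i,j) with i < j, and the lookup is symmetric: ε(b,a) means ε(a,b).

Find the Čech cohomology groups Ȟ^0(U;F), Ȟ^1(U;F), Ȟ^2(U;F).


Ȟ^0(U;F) ≅ Z/3, Ȟ^1(U;F) ≅ Z/3 ⊕ Z/3 and Ȟ^2(U;F) ≅ 0

nerve of the cover:
  U12={x4} U13={x3} U14={x1} U15={x6} U23={x2} U45={x7}
C dims 5,6; δ0: rk_F3 4
Ȟ^0 = (5 − 4) − 0 = 1, so Ȟ^0 ≅ Z/3
Ȟ^1 = (6 − 0) − 4 = 2, so Ȟ^1 ≅ Z/3 ⊕ Z/3
Ȟ^2 = (0 − 0) − 0 = 0, so Ȟ^2 ≅ 0


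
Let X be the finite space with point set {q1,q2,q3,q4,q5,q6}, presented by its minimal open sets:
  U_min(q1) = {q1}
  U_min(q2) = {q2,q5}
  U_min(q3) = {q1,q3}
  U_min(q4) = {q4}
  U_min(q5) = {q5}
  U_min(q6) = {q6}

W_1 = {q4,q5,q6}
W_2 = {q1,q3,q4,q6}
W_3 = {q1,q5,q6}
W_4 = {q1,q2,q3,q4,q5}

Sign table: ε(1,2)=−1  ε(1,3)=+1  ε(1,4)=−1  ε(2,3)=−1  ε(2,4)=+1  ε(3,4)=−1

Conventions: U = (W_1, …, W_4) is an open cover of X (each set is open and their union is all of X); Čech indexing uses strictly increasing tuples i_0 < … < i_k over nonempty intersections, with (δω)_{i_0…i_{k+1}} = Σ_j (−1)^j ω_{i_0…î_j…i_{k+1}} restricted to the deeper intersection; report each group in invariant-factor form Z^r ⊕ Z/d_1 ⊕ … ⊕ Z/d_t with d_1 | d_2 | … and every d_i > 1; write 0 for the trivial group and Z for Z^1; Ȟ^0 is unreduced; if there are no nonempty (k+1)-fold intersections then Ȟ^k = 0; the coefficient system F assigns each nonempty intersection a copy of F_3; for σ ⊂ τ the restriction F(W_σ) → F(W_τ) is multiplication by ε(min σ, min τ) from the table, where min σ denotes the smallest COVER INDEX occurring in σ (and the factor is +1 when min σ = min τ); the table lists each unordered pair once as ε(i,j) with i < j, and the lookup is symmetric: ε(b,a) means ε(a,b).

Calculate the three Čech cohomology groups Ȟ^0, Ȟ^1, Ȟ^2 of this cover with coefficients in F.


nonempty intersections:
  W12={q4,q6} W13={q5,q6} W14={q4,q5} W23={q1,q6} W24={q1,q3,q4} W34={q1,q5}
  W123={q6} W124={q4} W134={q5} W234={q1}
C dims 4,6,4; δ0: rk_F3 3; δ1: rk_F3 3
Ȟ^0: (4−3)−0=1 ⇒ Z/3
Ȟ^1: (6−3)−3=0 ⇒ 0
Ȟ^2: (4−0)−3=1 ⇒ Z/3

Ȟ^0 ≅ Z/3, Ȟ^1 ≅ 0, Ȟ^2 ≅ Z/3


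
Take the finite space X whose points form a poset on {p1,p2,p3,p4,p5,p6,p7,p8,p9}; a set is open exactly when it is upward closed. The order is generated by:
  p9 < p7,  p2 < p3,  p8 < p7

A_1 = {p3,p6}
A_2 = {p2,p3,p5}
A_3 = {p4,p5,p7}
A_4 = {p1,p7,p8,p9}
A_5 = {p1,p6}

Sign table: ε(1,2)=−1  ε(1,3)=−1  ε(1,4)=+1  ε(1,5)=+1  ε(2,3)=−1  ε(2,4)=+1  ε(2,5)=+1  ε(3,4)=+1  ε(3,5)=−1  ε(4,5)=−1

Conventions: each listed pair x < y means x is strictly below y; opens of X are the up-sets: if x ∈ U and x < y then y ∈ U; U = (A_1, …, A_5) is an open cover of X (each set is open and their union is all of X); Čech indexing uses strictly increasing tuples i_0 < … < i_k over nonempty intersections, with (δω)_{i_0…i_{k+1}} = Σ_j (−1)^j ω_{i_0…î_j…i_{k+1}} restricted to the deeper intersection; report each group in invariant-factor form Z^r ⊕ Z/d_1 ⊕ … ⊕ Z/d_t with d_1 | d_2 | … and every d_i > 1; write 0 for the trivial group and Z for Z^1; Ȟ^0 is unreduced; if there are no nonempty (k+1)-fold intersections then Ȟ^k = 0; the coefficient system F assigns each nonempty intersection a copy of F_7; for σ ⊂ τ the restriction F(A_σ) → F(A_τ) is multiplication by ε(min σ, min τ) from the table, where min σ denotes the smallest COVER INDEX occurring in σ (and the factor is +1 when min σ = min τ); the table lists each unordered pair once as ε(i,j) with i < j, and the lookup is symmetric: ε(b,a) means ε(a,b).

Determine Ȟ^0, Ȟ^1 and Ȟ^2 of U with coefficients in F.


nerve simplices:
  A12={p3} A15={p6} A23={p5} A34={p7} A45={p1}
C dims 5,5; δ0: rk_F7 5
degree 0: 5−5−0 = 0 → Ȟ^0 ≅ 0
degree 1: 5−0−5 = 0 → Ȟ^1 ≅ 0
degree 2: 0−0−0 = 0 → Ȟ^2 ≅ 0

Ȟ^0 = 0,  Ȟ^1 = 0,  Ȟ^2 = 0


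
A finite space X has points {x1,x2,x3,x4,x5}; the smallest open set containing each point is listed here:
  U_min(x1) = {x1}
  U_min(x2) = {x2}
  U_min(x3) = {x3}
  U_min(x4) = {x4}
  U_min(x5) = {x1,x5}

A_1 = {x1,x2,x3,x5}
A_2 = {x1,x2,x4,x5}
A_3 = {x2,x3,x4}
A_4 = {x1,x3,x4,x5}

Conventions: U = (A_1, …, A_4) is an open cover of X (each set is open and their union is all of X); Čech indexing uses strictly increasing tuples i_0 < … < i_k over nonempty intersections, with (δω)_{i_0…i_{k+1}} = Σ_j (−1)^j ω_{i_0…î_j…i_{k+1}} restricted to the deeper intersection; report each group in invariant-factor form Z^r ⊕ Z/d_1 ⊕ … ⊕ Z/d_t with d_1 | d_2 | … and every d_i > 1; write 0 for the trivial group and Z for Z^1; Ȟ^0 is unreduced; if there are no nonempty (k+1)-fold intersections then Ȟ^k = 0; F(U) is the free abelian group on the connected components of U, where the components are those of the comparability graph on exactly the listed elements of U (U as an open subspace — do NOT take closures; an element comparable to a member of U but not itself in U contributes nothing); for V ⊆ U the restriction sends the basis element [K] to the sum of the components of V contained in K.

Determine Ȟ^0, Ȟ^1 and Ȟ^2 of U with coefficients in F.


Ȟ^0 = Z^4,  Ȟ^1 = 0,  Ȟ^2 = 0

nerve simplices:
  A12={x1,x2,x5} A13={x2,x3} A14={x1,x3,x5} A23={x2,x4} A24={x1,x4,x5} A34={x3,x4}
  A123={x2} A124={x1,x5} A134={x3} A234={x4}
components per intersection:
  A1: {x1,x5} {x2} {x3}
  A2: {x1,x5} {x2} {x4}
  A3: {x2} {x3} {x4}
  A4: {x1,x5} {x3} {x4}
  A12: {x1,x5} {x2}
  A13: {x2} {x3}
  A14: {x1,x5} {x3}
  A23: {x2} {x4}
  A24: {x1,x5} {x4}
  A34: {x3} {x4}
  A123: {x2}
  A124: {x1,x5}
  A134: {x3}
  A234: {x4}
C dims 12,12,4; δ0: rk 8, SNF 1^8; δ1: rk 4, SNF 1^4
degree 0: 12−8−0 = 4 → Ȟ^0 ≅ Z^4
degree 1: 12−4−8 = 0 → Ȟ^1 ≅ 0
degree 2: 4−0−4 = 0 → Ȟ^2 ≅ 0


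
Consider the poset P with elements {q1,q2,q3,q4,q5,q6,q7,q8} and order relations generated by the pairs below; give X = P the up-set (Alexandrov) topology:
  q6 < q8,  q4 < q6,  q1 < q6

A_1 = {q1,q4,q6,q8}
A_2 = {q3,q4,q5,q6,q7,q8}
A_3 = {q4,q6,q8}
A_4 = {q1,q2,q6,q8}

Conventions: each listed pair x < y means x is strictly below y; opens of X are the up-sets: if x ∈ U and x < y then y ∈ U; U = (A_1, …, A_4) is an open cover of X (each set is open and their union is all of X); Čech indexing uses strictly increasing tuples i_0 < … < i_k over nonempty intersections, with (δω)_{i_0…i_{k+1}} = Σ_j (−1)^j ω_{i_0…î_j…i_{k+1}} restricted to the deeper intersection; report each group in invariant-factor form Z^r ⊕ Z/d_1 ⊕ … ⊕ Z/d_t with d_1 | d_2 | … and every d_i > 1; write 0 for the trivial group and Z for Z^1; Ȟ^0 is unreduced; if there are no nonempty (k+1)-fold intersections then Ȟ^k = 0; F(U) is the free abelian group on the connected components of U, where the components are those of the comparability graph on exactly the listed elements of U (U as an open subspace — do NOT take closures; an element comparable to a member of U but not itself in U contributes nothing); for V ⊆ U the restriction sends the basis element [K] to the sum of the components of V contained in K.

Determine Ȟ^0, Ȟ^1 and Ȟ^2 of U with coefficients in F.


intersection data:
  A12={q4,q6,q8} A13={q4,q6,q8} A14={q1,q6,q8} A23={q4,q6,q8} A24={q6,q8} A34={q6,q8}
  A123={q4,q6,q8} A124={q6,q8} A134={q6,q8} A234={q6,q8}
  A1234={q6,q8}
components per intersection:
  A1: {q1,q4,q6,q8}
  A2: {q3} {q4,q6,q8} {q5} {q7}
  A3: {q4,q6,q8}
  A4: {q1,q6,q8} {q2}
  A12: {q4,q6,q8}
  A13: {q4,q6,q8}
  A14: {q1,q6,q8}
  A23: {q4,q6,q8}
  A24: {q6,q8}
  A34: {q6,q8}
  A123: {q4,q6,q8}
  A124: {q6,q8}
  A134: {q6,q8}
  A234: {q6,q8}
  A1234: {q6,q8}
C dims 8,6,4,1; δ0: rk 3, SNF 1^3; δ1: rk 3, SNF 1^3; δ2: rk 1, SNF 1^1
Ȟ^0 = (8 − 3) − 0 = 5, so Ȟ^0 ≅ Z^5
Ȟ^1 = (6 − 3) − 3 = 0, so Ȟ^1 ≅ 0
Ȟ^2 = (4 − 1) − 3 = 0, so Ȟ^2 ≅ 0

Ȟ^0 = Z^5, Ȟ^1 = 0 and Ȟ^2 = 0


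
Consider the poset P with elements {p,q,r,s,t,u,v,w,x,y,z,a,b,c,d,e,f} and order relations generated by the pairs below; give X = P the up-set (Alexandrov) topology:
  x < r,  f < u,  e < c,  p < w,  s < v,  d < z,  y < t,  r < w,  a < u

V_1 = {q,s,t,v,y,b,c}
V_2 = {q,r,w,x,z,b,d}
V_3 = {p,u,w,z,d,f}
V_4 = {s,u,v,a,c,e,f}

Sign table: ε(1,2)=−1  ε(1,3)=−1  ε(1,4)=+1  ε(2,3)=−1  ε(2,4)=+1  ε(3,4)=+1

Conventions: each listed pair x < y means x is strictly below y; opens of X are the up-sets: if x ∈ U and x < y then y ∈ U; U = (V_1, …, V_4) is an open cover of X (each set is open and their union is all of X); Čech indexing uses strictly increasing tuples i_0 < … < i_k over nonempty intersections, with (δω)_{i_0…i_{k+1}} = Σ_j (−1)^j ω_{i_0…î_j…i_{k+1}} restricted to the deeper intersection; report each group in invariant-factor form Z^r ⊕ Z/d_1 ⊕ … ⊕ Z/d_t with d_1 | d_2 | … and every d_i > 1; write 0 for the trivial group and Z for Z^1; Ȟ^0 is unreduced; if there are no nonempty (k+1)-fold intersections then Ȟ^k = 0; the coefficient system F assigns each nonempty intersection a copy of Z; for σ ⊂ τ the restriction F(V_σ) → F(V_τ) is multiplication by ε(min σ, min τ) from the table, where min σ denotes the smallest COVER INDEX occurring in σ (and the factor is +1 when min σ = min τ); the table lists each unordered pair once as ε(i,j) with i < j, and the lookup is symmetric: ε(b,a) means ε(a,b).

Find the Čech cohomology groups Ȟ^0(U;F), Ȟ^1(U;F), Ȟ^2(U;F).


nerve simplices:
  V12={q,b} V14={s,v,c} V23={w,z,d} V34={u,f}
C dims 4,4; δ0: rk 3, SNF 1^3
degree 0: 4−3−0 = 1 → Ȟ^0 ≅ Z
degree 1: 4−0−3 = 1 → Ȟ^1 ≅ Z
degree 2: 0−0−0 = 0 → Ȟ^2 ≅ 0

Ȟ^0 = Z, Ȟ^1 = Z, Ȟ^2 = 0


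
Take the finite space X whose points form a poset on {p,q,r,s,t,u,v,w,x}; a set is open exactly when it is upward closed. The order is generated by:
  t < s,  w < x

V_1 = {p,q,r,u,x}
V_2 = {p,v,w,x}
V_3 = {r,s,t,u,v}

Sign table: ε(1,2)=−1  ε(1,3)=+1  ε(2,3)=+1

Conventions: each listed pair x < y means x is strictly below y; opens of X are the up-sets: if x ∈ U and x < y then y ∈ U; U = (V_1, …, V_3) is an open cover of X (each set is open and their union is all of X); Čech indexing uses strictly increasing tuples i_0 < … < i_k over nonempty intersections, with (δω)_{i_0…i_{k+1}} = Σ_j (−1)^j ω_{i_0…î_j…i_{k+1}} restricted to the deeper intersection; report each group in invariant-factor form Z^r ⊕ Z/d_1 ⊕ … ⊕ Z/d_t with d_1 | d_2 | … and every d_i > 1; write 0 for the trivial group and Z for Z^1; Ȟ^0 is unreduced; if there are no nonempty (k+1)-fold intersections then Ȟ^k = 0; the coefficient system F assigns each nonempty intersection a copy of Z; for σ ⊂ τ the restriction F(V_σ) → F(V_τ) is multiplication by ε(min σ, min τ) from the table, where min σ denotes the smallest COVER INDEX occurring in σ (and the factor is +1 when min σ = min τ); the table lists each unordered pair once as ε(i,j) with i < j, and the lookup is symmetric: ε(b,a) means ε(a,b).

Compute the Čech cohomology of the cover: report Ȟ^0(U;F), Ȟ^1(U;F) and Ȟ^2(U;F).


nerve of the cover:
  V12={p,x} V13={r,u} V23={v}
C dims 3,3; δ0: rk 3, SNF 1^2·2
Ȟ^0 = (3 − 3) − 0 = 0, so Ȟ^0 ≅ 0
Ȟ^1 = (3 − 0) − 3 = 0 plus torsion [2], so Ȟ^1 ≅ Z/2
Ȟ^2 = (0 − 0) − 0 = 0, so Ȟ^2 ≅ 0

Ȟ^0 = 0, Ȟ^1 = Z/2 and Ȟ^2 = 0


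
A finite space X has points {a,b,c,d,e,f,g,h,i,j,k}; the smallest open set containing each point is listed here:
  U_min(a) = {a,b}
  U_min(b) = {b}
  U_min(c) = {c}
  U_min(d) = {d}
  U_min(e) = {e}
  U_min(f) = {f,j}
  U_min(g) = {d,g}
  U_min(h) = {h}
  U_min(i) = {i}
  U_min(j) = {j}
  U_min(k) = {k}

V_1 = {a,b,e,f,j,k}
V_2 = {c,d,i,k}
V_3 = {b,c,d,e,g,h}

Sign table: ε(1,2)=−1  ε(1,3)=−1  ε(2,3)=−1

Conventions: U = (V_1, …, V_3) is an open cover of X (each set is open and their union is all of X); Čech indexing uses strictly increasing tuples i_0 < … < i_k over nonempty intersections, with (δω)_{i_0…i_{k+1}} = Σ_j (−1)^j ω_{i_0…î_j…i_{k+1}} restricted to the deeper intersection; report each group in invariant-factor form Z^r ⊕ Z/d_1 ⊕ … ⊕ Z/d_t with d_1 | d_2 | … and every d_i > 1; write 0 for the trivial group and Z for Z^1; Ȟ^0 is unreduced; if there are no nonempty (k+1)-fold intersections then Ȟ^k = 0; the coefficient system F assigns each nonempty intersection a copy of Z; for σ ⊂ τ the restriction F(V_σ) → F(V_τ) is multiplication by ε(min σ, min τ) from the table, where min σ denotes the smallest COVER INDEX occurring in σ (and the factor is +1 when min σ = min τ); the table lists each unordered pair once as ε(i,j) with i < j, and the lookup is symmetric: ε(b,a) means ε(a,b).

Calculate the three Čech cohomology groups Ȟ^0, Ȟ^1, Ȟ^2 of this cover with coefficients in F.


nonempty intersections:
  V12={k} V13={b,e} V23={c,d}
C dims 3,3; δ0: rk 3, SNF 1^2·2
Ȟ^0: (3−3)−0=0 ⇒ 0
Ȟ^1: (3−0)−3=0 plus torsion [2] ⇒ Z/2
Ȟ^2: (0−0)−0=0 ⇒ 0

Ȟ^0 = 0, Ȟ^1 = Z/2 and Ȟ^2 = 0


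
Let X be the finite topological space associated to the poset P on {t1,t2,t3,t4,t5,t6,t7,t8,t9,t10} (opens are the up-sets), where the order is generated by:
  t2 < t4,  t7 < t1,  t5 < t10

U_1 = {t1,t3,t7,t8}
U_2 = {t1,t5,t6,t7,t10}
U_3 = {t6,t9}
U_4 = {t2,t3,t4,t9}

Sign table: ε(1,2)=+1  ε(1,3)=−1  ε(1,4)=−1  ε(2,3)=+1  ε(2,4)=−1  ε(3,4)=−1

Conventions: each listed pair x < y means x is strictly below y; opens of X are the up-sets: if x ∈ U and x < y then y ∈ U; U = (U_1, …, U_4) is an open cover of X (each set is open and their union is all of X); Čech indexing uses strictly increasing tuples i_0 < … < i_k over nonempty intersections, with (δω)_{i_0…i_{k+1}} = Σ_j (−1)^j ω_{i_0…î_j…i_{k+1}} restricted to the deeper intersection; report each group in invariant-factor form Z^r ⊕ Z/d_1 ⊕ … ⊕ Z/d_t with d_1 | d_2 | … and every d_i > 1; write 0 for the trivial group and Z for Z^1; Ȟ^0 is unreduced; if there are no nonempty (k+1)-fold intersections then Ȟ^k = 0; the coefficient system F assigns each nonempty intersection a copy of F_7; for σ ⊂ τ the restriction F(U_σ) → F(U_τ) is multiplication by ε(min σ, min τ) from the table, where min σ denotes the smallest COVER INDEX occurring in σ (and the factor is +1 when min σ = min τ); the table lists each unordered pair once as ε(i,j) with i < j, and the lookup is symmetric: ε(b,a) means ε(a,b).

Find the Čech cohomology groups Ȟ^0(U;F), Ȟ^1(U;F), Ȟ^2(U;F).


cover nerve:
  U12={t1,t7} U14={t3} U23={t6} U34={t9}
C dims 4,4; δ0: rk_F7 3
Ȟ^0: (4−3)−0=1 ⇒ Z/7
Ȟ^1: (4−0)−3=1 ⇒ Z/7
Ȟ^2: (0−0)−0=0 ⇒ 0

Ȟ^0(U;F) ≅ Z/7; Ȟ^1(U;F) ≅ Z/7; Ȟ^2(U;F) ≅ 0


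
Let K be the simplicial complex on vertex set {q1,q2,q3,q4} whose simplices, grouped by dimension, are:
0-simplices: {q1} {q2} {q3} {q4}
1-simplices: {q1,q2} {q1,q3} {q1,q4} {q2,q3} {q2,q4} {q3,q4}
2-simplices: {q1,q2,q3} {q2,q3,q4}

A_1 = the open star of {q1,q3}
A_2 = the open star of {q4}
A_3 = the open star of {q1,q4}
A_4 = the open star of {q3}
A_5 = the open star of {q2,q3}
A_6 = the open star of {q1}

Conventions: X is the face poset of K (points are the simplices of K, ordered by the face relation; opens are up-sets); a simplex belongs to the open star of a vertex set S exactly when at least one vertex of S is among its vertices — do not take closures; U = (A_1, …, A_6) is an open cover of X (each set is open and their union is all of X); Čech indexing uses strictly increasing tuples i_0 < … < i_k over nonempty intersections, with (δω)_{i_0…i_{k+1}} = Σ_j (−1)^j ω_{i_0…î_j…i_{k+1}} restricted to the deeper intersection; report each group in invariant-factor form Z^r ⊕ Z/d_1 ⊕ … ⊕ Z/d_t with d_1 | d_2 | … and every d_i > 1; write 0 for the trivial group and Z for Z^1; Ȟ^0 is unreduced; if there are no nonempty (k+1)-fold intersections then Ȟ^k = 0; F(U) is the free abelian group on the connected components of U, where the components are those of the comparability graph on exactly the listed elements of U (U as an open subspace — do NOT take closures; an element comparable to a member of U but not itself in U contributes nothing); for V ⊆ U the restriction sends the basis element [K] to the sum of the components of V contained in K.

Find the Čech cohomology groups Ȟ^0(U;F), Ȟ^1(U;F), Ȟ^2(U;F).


Ȟ^0 ≅ Z, Ȟ^1 ≅ Z and Ȟ^2 ≅ 0

nerve of the cover:
  A1={{q1},{q3},{q1,q2},{q1,q3},{q1,q4},{q2,q3},{q3,q4},{q1,q2,q3},{q2,q3,q4}} A2={{q4},{q1,q4},{q2,q4},{q3,q4},{q2,q3,q4}} A3={{q1},{q4},{q1,q2},{q1,q3},{q1,q4},{q2,q4},{q3,q4},{q1,q2,q3},{q2,q3,q4}} A4={{q3},{q1,q3},{q2,q3},{q3,q4},{q1,q2,q3},{q2,q3,q4}} A5={{q2},{q3},{q1,q2},{q1,q3},{q2,q3},{q2,q4},{q3,q4},{q1,q2,q3},{q2,q3,q4}} A6={{q1},{q1,q2},{q1,q3},{q1,q4},{q1,q2,q3}}
  A12={{q1,q4},{q3,q4},{q2,q3,q4}} A13={{q1},{q1,q2},{q1,q3},{q1,q4},{q3,q4},{q1,q2,q3},{q2,q3,q4}} A14={{q3},{q1,q3},{q2,q3},{q3,q4},{q1,q2,q3},{q2,q3,q4}} A15={{q3},{q1,q2},{q1,q3},{q2,q3},{q3,q4},{q1,q2,q3},{q2,q3,q4}} A16={{q1},{q1,q2},{q1,q3},{q1,q4},{q1,q2,q3}} A23={{q4},{q1,q4},{q2,q4},{q3,q4},{q2,q3,q4}} A24={{q3,q4},{q2,q3,q4}} A25={{q2,q4},{q3,q4},{q2,q3,q4}} A26={{q1,q4}} A34={{q1,q3},{q3,q4},{q1,q2,q3},{q2,q3,q4}} A35={{q1,q2},{q1,q3},{q2,q4},{q3,q4},{q1,q2,q3},{q2,q3,q4}} A36={{q1},{q1,q2},{q1,q3},{q1,q4},{q1,q2,q3}} A45={{q3},{q1,q3},{q2,q3},{q3,q4},{q1,q2,q3},{q2,q3,q4}} A46={{q1,q3},{q1,q2,q3}} A56={{q1,q2},{q1,q3},{q1,q2,q3}}
  A123={{q1,q4},{q3,q4},{q2,q3,q4}} A124={{q3,q4},{q2,q3,q4}} A125={{q3,q4},{q2,q3,q4}} A126={{q1,q4}} A134={{q1,q3},{q3,q4},{q1,q2,q3},{q2,q3,q4}} A135={{q1,q2},{q1,q3},{q3,q4},{q1,q2,q3},{q2,q3,q4}} A136={{q1},{q1,q2},{q1,q3},{q1,q4},{q1,q2,q3}} A145={{q3},{q1,q3},{q2,q3},{q3,q4},{q1,q2,q3},{q2,q3,q4}} A146={{q1,q3},{q1,q2,q3}} A156={{q1,q2},{q1,q3},{q1,q2,q3}} A234={{q3,q4},{q2,q3,q4}} A235={{q2,q4},{q3,q4},{q2,q3,q4}} A236={{q1,q4}} A245={{q3,q4},{q2,q3,q4}} A345={{q1,q3},{q3,q4},{q1,q2,q3},{q2,q3,q4}} A346={{q1,q3},{q1,q2,q3}} A356={{q1,q2},{q1,q3},{q1,q2,q3}} A456={{q1,q3},{q1,q2,q3}}
  A1234={{q3,q4},{q2,q3,q4}} A1235={{q3,q4},{q2,q3,q4}} A1236={{q1,q4}} A1245={{q3,q4},{q2,q3,q4}} A1345={{q1,q3},{q3,q4},{q1,q2,q3},{q2,q3,q4}} A1346={{q1,q3},{q1,q2,q3}} A1356={{q1,q2},{q1,q3},{q1,q2,q3}} A1456={{q1,q3},{q1,q2,q3}} A2345={{q3,q4},{q2,q3,q4}} A3456={{q1,q3},{q1,q2,q3}}
  A12345={{q3,q4},{q2,q3,q4}} A13456={{q1,q3},{q1,q2,q3}}
components per intersection:
  A1: {{q1},{q3},{q1,q2},{q1,q3},{q1,q4},{q2,q3},{q3,q4},{q1,q2,q3},{q2,q3,q4}}
  A2: {{q4},{q1,q4},{q2,q4},{q3,q4},{q2,q3,q4}}
  A3: {{q1},{q4},{q1,q2},{q1,q3},{q1,q4},{q2,q4},{q3,q4},{q1,q2,q3},{q2,q3,q4}}
  A4: {{q3},{q1,q3},{q2,q3},{q3,q4},{q1,q2,q3},{q2,q3,q4}}
  A5: {{q2},{q3},{q1,q2},{q1,q3},{q2,q3},{q2,q4},{q3,q4},{q1,q2,q3},{q2,q3,q4}}
  A6: {{q1},{q1,q2},{q1,q3},{q1,q4},{q1,q2,q3}}
  A12: {{q1,q4}} {{q3,q4},{q2,q3,q4}}
  A13: {{q1},{q1,q2},{q1,q3},{q1,q4},{q1,q2,q3}} {{q3,q4},{q2,q3,q4}}
  A14: {{q3},{q1,q3},{q2,q3},{q3,q4},{q1,q2,q3},{q2,q3,q4}}
  A15: {{q3},{q1,q2},{q1,q3},{q2,q3},{q3,q4},{q1,q2,q3},{q2,q3,q4}}
  A16: {{q1},{q1,q2},{q1,q3},{q1,q4},{q1,q2,q3}}
  A23: {{q4},{q1,q4},{q2,q4},{q3,q4},{q2,q3,q4}}
  A24: {{q3,q4},{q2,q3,q4}}
  A25: {{q2,q4},{q3,q4},{q2,q3,q4}}
  A26: {{q1,q4}}
  A34: {{q1,q3},{q1,q2,q3}} {{q3,q4},{q2,q3,q4}}
  A35: {{q1,q2},{q1,q3},{q1,q2,q3}} {{q2,q4},{q3,q4},{q2,q3,q4}}
  A36: {{q1},{q1,q2},{q1,q3},{q1,q4},{q1,q2,q3}}
  A45: {{q3},{q1,q3},{q2,q3},{q3,q4},{q1,q2,q3},{q2,q3,q4}}
  A46: {{q1,q3},{q1,q2,q3}}
  A56: {{q1,q2},{q1,q3},{q1,q2,q3}}
  A123: {{q1,q4}} {{q3,q4},{q2,q3,q4}}
  A124: {{q3,q4},{q2,q3,q4}}
  A125: {{q3,q4},{q2,q3,q4}}
  A126: {{q1,q4}}
  A134: {{q1,q3},{q1,q2,q3}} {{q3,q4},{q2,q3,q4}}
  A135: {{q1,q2},{q1,q3},{q1,q2,q3}} {{q3,q4},{q2,q3,q4}}
  A136: {{q1},{q1,q2},{q1,q3},{q1,q4},{q1,q2,q3}}
  A145: {{q3},{q1,q3},{q2,q3},{q3,q4},{q1,q2,q3},{q2,q3,q4}}
  A146: {{q1,q3},{q1,q2,q3}}
  A156: {{q1,q2},{q1,q3},{q1,q2,q3}}
  A234: {{q3,q4},{q2,q3,q4}}
  A235: {{q2,q4},{q3,q4},{q2,q3,q4}}
  A236: {{q1,q4}}
  A245: {{q3,q4},{q2,q3,q4}}
  A345: {{q1,q3},{q1,q2,q3}} {{q3,q4},{q2,q3,q4}}
  A346: {{q1,q3},{q1,q2,q3}}
  A356: {{q1,q2},{q1,q3},{q1,q2,q3}}
  A456: {{q1,q3},{q1,q2,q3}}
  A1234: {{q3,q4},{q2,q3,q4}}
  A1235: {{q3,q4},{q2,q3,q4}}
  A1236: {{q1,q4}}
  A1245: {{q3,q4},{q2,q3,q4}}
  A1345: {{q1,q3},{q1,q2,q3}} {{q3,q4},{q2,q3,q4}}
  A1346: {{q1,q3},{q1,q2,q3}}
  A1356: {{q1,q2},{q1,q3},{q1,q2,q3}}
  A1456: {{q1,q3},{q1,q2,q3}}
  A2345: {{q3,q4},{q2,q3,q4}}
  A3456: {{q1,q3},{q1,q2,q3}}
  A12345: {{q3,q4},{q2,q3,q4}}
  A13456: {{q1,q3},{q1,q2,q3}}
C dims 6,19,22,11; δ0: rk 5, SNF 1^5; δ1: rk 13, SNF 1^13; δ2: rk 9, SNF 1^9
Ȟ^0 = (6 − 5) − 0 = 1, so Ȟ^0 ≅ Z
Ȟ^1 = (19 − 13) − 5 = 1, so Ȟ^1 ≅ Z
Ȟ^2 = (22 − 9) − 13 = 0, so Ȟ^2 ≅ 0
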